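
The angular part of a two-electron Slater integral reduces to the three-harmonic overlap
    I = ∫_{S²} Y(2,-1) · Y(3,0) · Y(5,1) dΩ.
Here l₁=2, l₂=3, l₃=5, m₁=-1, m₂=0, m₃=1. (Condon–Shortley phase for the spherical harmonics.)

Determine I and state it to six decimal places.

Checks pass: Σm=0; 10 even; l₃=5∈[1,5].
(2·2+1)(2·3+1)(2·5+1) = 385
Δ: 0! 4! 6! / 11! → 1/2310
sum: t=0:+1/144 = 1/144
3j²(2 3 5; 0 0 0) = Δ·Π!·Σ² = 10/231  (sign -1)
sum: t=0:+1/216 = 1/216
3j²(2 3 5; -1 0 1) = Δ·Π!·Σ² = 8/231  (sign +1)
combine: 4πI² = 385·10/231·8/231 = 400/693
take √, sign -1: I = -0.21431790

-0.214318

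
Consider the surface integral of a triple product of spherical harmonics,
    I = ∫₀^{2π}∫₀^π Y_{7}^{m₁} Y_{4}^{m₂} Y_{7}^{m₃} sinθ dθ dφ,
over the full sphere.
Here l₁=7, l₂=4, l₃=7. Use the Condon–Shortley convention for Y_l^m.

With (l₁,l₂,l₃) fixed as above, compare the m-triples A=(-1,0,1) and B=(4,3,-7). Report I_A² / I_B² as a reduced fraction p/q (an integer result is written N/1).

Shared (l₁,l₂,l₃)=(7,4,7): N and (l;000)² cancel in I_A²/I_B².
A: Δ = 4!·10!·4!/19! = 1/58198140; Racah Σ t=0..4: t=0:+1/46448640 t=1:−1/1088640 t=2:+1/276480 t=3:−1/518400 t=4:+1/9953280 = 23/25804800; ⇒ 3j(7 4 7; -1 0 1)² = 42849/6466460, sgn +1
B: Δ = 4!·10!·4!/19! = 1/58198140; Racah Σ t=3..3: t=3:−1/522547200 = -1/522547200; ⇒ 3j(7 4 7; 4 3 -7)² = 77/11628, sgn -1
I_A²/I_B² = (42849/6466460)/(77/11628) = 385641/385385

385641/385385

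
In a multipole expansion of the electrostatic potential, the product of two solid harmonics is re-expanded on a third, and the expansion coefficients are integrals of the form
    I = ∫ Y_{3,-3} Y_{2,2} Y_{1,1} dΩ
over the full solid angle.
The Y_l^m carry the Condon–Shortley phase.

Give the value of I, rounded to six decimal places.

Checks pass: Σm=0; 6 even; l₃=1∈[1,5].
(2·3+1)(2·2+1)(2·1+1) = 105
Δ: 4! 2! 0! / 7! → 1/105
sum: t=2:+1/4 = 1/4
3j²(3 2 1; 0 0 0) = Δ·Π!·Σ² = 3/35  (sign -1)
sum: t=4:+1/48 = 1/48
3j²(3 2 1; -3 2 1) = Δ·Π!·Σ² = 1/7  (sign +1)
combine: 4πI² = 105·3/35·1/7 = 9/7
take √, sign -1: I = -0.31986543

-0.319865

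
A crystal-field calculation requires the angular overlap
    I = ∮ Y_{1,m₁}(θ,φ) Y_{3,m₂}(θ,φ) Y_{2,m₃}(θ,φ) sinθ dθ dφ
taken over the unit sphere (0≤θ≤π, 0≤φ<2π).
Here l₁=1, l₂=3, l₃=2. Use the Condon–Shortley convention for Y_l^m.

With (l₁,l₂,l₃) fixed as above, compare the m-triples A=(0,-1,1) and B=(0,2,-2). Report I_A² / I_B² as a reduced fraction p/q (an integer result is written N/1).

8/5

Shared (l₁,l₂,l₃)=(1,3,2): N and (l;000)² cancel in I_A²/I_B².
A: Δ = 2!·0!·4!/7! = 1/105; Racah Σ t=1..1: t=1:−1/6 = -1/6; ⇒ 3j(1 3 2; 0 -1 1)² = 8/105, sgn +1
B: Δ = 2!·0!·4!/7! = 1/105; Racah Σ t=1..1: t=1:−1/24 = -1/24; ⇒ 3j(1 3 2; 0 2 -2)² = 1/21, sgn -1
I_A²/I_B² = (8/105)/(1/21) = 8/5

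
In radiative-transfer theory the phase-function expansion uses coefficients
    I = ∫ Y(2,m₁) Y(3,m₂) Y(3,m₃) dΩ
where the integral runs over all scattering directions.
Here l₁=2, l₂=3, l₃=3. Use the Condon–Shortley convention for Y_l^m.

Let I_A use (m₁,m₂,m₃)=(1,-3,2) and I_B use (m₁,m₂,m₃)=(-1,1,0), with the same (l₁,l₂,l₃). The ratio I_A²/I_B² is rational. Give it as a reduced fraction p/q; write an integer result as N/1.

Same 2,3,3: normalisation and zero-m 3j drop out of the ratio.
A: Δ: 2! 2! 4! / 9! → 1/3780; sum: t=0:+1/48 = 1/48; 3j²(2 3 3; 1 -3 2) = Δ·Π!·Σ² = 5/84  (sign -1)
B: Δ: 2! 2! 4! / 9! → 1/3780; sum: t=1:−1/12 t=2:+1/8 = 1/24; 3j²(2 3 3; -1 1 0) = Δ·Π!·Σ² = 1/210  (sign -1)
I_A²/I_B² = (5/84)/(1/210) = 25/2

25/2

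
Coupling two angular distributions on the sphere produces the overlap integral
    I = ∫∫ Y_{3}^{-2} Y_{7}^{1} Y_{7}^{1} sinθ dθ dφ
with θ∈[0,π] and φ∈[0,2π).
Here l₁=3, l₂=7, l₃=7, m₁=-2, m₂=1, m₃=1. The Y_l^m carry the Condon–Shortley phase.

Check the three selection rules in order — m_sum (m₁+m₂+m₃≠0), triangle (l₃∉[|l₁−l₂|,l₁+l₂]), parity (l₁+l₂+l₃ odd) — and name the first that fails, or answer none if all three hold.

azimuthal sum: -2 + 1 + 1 = 0  ✓
4 ≤ 7 ≤ 10 (triangle on l)  ✓
L = 3 + 7 + 7 = 17 (odd)  ✗

parity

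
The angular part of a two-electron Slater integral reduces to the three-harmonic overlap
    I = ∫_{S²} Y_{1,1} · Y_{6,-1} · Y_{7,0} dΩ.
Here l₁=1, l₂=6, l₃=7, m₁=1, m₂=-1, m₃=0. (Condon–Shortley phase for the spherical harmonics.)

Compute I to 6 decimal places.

Rules hold: Σm=0, L=14 even, 5≤7≤7.
N = 3·13·15 = 585
Δ = 0!·2!·12!/15! = 1/1365
Racah Σ t=0..0: t=0:+1/518400 = 1/518400
⇒ 3j(1 6 7; 0 0 0)² = 7/195, sgn -1
Racah Σ t=0..0: t=0:+1/1209600 = 1/1209600
⇒ 3j(1 6 7; 1 -1 0)² = 1/65, sgn -1
4πI² = N·(3j₀)²·(3jₘ)² = 21/65
I = +1·√(0.323077/4π) = 0.16034227

0.160342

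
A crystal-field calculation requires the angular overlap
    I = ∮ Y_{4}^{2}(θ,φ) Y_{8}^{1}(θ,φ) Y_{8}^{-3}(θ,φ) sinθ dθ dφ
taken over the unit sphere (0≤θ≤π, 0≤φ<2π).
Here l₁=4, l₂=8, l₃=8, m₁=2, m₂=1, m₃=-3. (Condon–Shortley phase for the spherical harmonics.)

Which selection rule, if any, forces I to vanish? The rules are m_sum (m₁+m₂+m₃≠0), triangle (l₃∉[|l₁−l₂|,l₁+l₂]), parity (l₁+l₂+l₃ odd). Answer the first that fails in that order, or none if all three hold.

none

m₁+m₂+m₃ = 2 + 1 − 3 = 0  ✓
triangle: |4−8|=4 ≤ l₃=8 ≤ 4+8=12  ✓
parity: l₁+l₂+l₃ = 20 is even  ✓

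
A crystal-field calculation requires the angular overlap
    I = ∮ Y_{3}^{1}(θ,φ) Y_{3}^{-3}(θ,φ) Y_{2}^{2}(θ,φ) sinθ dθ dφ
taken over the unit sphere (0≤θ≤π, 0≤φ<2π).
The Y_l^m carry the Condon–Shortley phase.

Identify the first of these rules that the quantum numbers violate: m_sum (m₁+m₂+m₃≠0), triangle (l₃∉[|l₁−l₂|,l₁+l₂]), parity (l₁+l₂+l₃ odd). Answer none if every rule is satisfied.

m₁+m₂+m₃ = 1 − 3 + 2 = 0  ✓
triangle: |3−3|=0 ≤ l₃=2 ≤ 3+3=6  ✓
parity: l₁+l₂+l₃ = 8 is even  ✓

none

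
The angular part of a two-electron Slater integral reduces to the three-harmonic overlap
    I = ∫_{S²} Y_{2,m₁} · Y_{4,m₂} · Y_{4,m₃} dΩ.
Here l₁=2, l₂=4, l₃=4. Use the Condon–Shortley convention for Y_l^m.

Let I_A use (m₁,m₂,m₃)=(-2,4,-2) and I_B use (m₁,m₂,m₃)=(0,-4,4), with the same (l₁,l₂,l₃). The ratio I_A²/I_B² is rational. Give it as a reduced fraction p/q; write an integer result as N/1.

l's match ⇒ only the (l;m) 3-j factors differ between A and B.
A: triangle coeff Δ(2,4,4) = 1/13860; Σ_t [2,2]: t=2:+1/2880 = 1/2880; (3j)²=2/165 [(2 4 4; -2 4 -2)], sign=+1
B: triangle coeff Δ(2,4,4) = 1/13860; Σ_t [0,0]: t=0:+1/2880 = 1/2880; (3j)²=28/495 [(2 4 4; 0 -4 4)], sign=+1
I_A²/I_B² = (2/165)/(28/495) = 3/14

3/14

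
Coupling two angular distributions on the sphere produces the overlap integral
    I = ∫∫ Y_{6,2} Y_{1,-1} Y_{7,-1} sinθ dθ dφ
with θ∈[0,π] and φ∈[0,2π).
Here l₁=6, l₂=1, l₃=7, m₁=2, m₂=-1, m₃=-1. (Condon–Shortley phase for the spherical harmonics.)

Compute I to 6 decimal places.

Checks pass: Σm=0; 14 even; l₃=7∈[5,7].
(2·6+1)(2·1+1)(2·7+1) = 585
Δ: 0! 12! 2! / 15! → 1/1365
sum: t=0:+1/518400 = 1/518400
3j²(6 1 7; 0 0 0) = Δ·Π!·Σ² = 7/195  (sign -1)
sum: t=0:+1/1935360 = 1/1935360
3j²(6 1 7; 2 -1 -1) = Δ·Π!·Σ² = 1/91  (sign +1)
combine: 4πI² = 585·7/195·1/91 = 3/13
take √, sign -1: I = -0.13551395

-0.135514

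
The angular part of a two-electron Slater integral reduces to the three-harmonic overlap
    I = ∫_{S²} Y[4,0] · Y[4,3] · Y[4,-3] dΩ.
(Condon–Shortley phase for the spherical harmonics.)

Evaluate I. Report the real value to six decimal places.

Rules hold: Σm=0, L=12 even, 0≤4≤8.
N = 9·9·9 = 729
Δ = 4!·4!·4!/13! = 1/450450
Racah Σ t=0..4: t=0:+1/13824 t=1:−1/216 t=2:+1/64 t=3:−1/216 t=4:+1/13824 = 5/768
⇒ 3j(4 4 4; 0 0 0)² = 18/1001, sgn +1
Racah Σ t=3..4: t=3:−1/864 t=4:+1/3456 = -1/1152
⇒ 3j(4 4 4; 0 3 -3)² = 7/286, sgn +1
4πI² = N·(3j₀)²·(3jₘ)² = 6561/20449
I = +1·√(0.320847/4π) = 0.15978796

0.159788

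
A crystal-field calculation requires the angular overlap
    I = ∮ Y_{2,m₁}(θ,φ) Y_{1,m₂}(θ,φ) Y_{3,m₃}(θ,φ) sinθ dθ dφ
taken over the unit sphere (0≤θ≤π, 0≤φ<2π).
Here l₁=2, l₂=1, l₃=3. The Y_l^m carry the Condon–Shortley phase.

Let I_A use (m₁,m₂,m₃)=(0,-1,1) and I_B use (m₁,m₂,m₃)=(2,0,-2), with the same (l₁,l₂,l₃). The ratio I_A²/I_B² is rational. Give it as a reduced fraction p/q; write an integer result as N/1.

Shared (l₁,l₂,l₃)=(2,1,3): N and (l;000)² cancel in I_A²/I_B².
A: Δ = 0!·4!·2!/7! = 1/105; Racah Σ t=0..0: t=0:+1/8 = 1/8; ⇒ 3j(2 1 3; 0 -1 1)² = 2/35, sgn +1
B: Δ = 0!·4!·2!/7! = 1/105; Racah Σ t=0..0: t=0:+1/24 = 1/24; ⇒ 3j(2 1 3; 2 0 -2)² = 1/21, sgn -1
I_A²/I_B² = (2/35)/(1/21) = 6/5

6/5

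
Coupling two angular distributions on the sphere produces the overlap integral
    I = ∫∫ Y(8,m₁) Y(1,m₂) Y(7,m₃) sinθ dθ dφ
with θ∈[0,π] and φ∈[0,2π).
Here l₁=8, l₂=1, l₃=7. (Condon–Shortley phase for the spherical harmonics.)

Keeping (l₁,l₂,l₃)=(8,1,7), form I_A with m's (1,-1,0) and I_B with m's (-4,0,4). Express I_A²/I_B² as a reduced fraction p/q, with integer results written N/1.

Shared (l₁,l₂,l₃)=(8,1,7): N and (l;000)² cancel in I_A²/I_B².
A: Δ = 2!·14!·0!/17! = 1/2040; Racah Σ t=0..0: t=0:+1/50803200 = 1/50803200; ⇒ 3j(8 1 7; 1 -1 0)² = 3/170, sgn -1
B: Δ = 2!·14!·0!/17! = 1/2040; Racah Σ t=1..1: t=1:−1/239500800 = -1/239500800; ⇒ 3j(8 1 7; -4 0 4)² = 2/85, sgn +1
I_A²/I_B² = (3/170)/(2/85) = 3/4

3/4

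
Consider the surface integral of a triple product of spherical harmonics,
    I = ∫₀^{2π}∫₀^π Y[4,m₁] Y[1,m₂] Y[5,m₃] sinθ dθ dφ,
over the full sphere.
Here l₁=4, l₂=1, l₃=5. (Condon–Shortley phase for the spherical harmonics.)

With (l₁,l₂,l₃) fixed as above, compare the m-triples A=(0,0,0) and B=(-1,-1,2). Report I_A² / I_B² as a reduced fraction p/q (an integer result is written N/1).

25/21

l's match ⇒ only the (l;m) 3-j factors differ between A and B.
A: triangle coeff Δ(4,1,5) = 1/495; Σ_t [0,0]: t=0:+1/576 = 1/576; (3j)²=5/99 [(4 1 5; 0 0 0)], sign=-1
B: triangle coeff Δ(4,1,5) = 1/495; Σ_t [0,0]: t=0:+1/1440 = 1/1440; (3j)²=7/165 [(4 1 5; -1 -1 2)], sign=-1
I_A²/I_B² = (5/99)/(7/165) = 25/21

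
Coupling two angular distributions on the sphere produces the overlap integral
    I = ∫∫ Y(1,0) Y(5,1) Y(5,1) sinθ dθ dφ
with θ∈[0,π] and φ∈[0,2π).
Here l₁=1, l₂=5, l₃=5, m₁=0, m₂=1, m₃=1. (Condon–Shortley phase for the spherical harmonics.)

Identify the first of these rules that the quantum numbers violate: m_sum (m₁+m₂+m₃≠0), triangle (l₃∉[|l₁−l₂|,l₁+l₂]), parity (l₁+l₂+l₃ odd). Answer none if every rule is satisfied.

m_sum

Σmᵢ = 2  ✗
l₃∈[|l₁−l₂|,l₁+l₂]=[4,6], have l₃=5
Σlᵢ = 11 ⇒ odd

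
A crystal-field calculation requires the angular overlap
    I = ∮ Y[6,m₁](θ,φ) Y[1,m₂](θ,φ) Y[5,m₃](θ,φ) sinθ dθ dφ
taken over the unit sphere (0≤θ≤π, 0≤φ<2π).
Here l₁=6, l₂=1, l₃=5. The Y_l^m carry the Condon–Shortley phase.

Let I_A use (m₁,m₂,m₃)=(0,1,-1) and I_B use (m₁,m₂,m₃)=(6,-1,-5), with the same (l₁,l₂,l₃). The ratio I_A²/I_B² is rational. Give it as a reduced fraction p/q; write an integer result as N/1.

Same 6,1,5: normalisation and zero-m 3j drop out of the ratio.
A: Δ: 2! 10! 0! / 13! → 1/858; sum: t=2:+1/34560 = 1/34560; 3j²(6 1 5; 0 1 -1) = Δ·Π!·Σ² = 5/286  (sign +1)
B: Δ: 2! 10! 0! / 13! → 1/858; sum: t=0:+1/7257600 = 1/7257600; 3j²(6 1 5; 6 -1 -5) = Δ·Π!·Σ² = 1/13  (sign +1)
I_A²/I_B² = (5/286)/(1/13) = 5/22

5/22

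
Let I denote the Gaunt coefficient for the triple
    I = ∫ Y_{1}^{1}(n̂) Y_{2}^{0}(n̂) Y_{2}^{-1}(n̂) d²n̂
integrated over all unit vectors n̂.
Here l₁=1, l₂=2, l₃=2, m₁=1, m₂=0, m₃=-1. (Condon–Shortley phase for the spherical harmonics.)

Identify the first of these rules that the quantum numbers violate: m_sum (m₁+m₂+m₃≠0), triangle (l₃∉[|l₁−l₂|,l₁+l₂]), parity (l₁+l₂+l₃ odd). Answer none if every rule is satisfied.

parity

Σmᵢ = 0  ✓
l₃∈[|l₁−l₂|,l₁+l₂]=[1,3], have l₃=2  ✓
Σlᵢ = 5 ⇒ odd  ✗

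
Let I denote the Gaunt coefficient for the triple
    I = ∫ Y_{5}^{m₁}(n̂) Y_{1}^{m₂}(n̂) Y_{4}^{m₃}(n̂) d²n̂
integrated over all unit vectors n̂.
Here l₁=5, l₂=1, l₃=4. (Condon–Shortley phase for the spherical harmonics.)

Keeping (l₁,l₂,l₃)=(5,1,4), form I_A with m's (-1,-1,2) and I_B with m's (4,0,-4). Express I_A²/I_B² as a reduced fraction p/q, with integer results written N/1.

2/3

l's match ⇒ only the (l;m) 3-j factors differ between A and B.
A: triangle coeff Δ(5,1,4) = 1/495; Σ_t [0,0]: t=0:+1/2880 = 1/2880; (3j)²=2/165 [(5 1 4; -1 -1 2)], sign=+1
B: triangle coeff Δ(5,1,4) = 1/495; Σ_t [1,1]: t=1:−1/40320 = -1/40320; (3j)²=1/55 [(5 1 4; 4 0 -4)], sign=-1
I_A²/I_B² = (2/165)/(1/55) = 2/3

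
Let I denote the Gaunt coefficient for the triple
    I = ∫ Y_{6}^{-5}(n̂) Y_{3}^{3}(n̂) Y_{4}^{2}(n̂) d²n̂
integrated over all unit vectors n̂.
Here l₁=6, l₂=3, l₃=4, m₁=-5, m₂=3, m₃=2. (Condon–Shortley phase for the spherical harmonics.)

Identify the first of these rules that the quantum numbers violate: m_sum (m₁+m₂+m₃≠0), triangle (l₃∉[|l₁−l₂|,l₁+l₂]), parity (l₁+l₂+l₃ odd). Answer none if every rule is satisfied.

parity

m₁+m₂+m₃ = -5 + 3 + 2 = 0  ✓
triangle: |6−3|=3 ≤ l₃=4 ≤ 6+3=9  ✓
parity: l₁+l₂+l₃ = 13 is odd  ✗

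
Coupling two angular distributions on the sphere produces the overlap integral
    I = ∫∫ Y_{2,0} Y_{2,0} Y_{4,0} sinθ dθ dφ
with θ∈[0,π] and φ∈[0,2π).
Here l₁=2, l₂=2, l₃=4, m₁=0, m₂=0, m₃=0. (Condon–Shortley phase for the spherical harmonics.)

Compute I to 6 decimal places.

m-sum 0 ✓  L=8 even ✓  0≤4≤4 ✓
Π(2lᵢ+1) = 5×5×9 = 225
triangle coeff Δ(2,2,4) = 1/630
Σ_t [0,0]: t=0:+1/16 = 1/16
(3j)²=2/35 [(2 2 4; 0 0 0)], sign=+1
(m-triple is (0,0,0) — same symbol as above.)
⇒ 4πI² = 36/49
I = (+1)√(36/49/(4π)) = 0.24179554

0.241796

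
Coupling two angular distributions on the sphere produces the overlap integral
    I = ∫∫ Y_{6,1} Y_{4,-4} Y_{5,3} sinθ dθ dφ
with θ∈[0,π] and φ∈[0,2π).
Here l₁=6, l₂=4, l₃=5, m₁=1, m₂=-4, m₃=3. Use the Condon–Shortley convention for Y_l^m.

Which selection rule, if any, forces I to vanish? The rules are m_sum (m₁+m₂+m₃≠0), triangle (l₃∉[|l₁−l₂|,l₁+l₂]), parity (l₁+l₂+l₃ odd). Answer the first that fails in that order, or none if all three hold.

parity

azimuthal sum: 1 − 4 + 3 = 0  ✓
2 ≤ 5 ≤ 10 (triangle on l)  ✓
L = 6 + 4 + 5 = 15 (odd)  ✗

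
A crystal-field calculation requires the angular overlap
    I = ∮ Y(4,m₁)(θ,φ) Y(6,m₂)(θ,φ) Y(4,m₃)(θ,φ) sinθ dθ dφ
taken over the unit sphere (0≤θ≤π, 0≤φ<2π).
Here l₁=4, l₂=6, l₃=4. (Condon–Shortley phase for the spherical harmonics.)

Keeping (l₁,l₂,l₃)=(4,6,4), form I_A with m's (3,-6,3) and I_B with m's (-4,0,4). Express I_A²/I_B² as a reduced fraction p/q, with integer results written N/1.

Same 4,6,4: normalisation and zero-m 3j drop out of the ratio.
A: Δ: 6! 2! 6! / 15! → 1/1261260; sum: t=0:+1/518400 = 1/518400; 3j²(4 6 4; 3 -6 3) = Δ·Π!·Σ² = 7/195  (sign -1)
B: Δ: 6! 2! 6! / 15! → 1/1261260; sum: t=6:+1/1036800 = 1/1036800; 3j²(4 6 4; -4 0 4) = Δ·Π!·Σ² = 4/6435  (sign +1)
I_A²/I_B² = (7/195)/(4/6435) = 231/4

231/4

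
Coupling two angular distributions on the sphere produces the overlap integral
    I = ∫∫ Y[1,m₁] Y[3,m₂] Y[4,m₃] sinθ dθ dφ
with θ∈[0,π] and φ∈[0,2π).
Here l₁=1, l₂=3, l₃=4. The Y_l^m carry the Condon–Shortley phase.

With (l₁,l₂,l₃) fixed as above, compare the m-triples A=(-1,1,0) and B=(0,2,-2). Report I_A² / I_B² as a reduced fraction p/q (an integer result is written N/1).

1/2

Shared (l₁,l₂,l₃)=(1,3,4): N and (l;000)² cancel in I_A²/I_B².
A: Δ = 0!·2!·6!/9! = 1/252; Racah Σ t=0..0: t=0:+1/96 = 1/96; ⇒ 3j(1 3 4; -1 1 0)² = 1/42, sgn +1
B: Δ = 0!·2!·6!/9! = 1/252; Racah Σ t=0..0: t=0:+1/120 = 1/120; ⇒ 3j(1 3 4; 0 2 -2)² = 1/21, sgn +1
I_A²/I_B² = (1/42)/(1/21) = 1/2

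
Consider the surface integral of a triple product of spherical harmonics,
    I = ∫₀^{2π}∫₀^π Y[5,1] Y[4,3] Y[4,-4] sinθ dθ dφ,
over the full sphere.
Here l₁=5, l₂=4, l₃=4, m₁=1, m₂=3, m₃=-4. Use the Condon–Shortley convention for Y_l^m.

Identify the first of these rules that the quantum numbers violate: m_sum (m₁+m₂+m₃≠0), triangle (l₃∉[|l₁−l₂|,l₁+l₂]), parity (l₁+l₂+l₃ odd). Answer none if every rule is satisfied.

parity

m₁+m₂+m₃ = 1 + 3 − 4 = 0  ✓
triangle: |5−4|=1 ≤ l₃=4 ≤ 5+4=9  ✓
parity: l₁+l₂+l₃ = 13 is odd  ✗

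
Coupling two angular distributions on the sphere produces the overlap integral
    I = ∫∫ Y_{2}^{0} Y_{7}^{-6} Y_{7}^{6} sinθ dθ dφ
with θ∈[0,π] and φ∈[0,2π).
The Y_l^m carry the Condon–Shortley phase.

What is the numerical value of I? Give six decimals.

-0.148420

Checks pass: Σm=0; 16 even; l₃=7∈[5,9].
(2·2+1)(2·7+1)(2·7+1) = 1125
Δ: 2! 2! 12! / 17! → 1/185640
sum: t=0:+1/2419200 t=1:−1/518400 t=2:+1/2419200 = -1/907200
3j²(2 7 7; 0 0 0) = Δ·Π!·Σ² = 56/3315  (sign +1)
sum: t=0:+1/159667200 t=1:−1/479001600 = 1/239500800
3j²(2 7 7; 0 -6 6) = Δ·Π!·Σ² = 26/1785  (sign -1)
combine: 4πI² = 1125·56/3315·26/1785 = 80/289
take √, sign -1: I = -0.14841956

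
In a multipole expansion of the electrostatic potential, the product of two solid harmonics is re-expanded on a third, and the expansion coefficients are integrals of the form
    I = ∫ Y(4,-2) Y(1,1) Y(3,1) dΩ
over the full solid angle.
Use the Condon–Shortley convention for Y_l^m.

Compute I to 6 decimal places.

0.238414

m-sum 0 ✓  L=8 even ✓  3≤3≤5 ✓
Π(2lᵢ+1) = 9×3×7 = 189
triangle coeff Δ(4,1,3) = 1/252
Σ_t [1,1]: t=1:−1/36 = -1/36
(3j)²=4/63 [(4 1 3; 0 0 0)], sign=+1
Σ_t [2,2]: t=2:+1/96 = 1/96
(3j)²=5/84 [(4 1 3; -2 1 1)], sign=+1
⇒ 4πI² = 5/7
I = (+1)√(5/7/(4π)) = 0.23841361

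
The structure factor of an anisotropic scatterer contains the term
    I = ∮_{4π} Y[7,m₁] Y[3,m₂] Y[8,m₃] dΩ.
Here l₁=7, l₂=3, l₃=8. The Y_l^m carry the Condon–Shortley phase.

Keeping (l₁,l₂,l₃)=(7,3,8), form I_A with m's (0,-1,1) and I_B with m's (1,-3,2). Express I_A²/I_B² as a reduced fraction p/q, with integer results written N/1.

Same 7,3,8: normalisation and zero-m 3j drop out of the ratio.
A: Δ: 2! 12! 4! / 19! → 1/5290740; sum: t=0:+1/4838400 t=1:−1/3110400 t=2:+1/29030400 = -1/12441600; 3j²(7 3 8; 0 -1 1) = Δ·Π!·Σ² = 343/125970  (sign +1)
B: Δ: 2! 12! 4! / 19! → 1/5290740; sum: t=0:+1/24883200 = 1/24883200; 3j²(7 3 8; 1 -3 2) = Δ·Π!·Σ² = 70/4199  (sign +1)
I_A²/I_B² = (343/125970)/(70/4199) = 49/300

49/300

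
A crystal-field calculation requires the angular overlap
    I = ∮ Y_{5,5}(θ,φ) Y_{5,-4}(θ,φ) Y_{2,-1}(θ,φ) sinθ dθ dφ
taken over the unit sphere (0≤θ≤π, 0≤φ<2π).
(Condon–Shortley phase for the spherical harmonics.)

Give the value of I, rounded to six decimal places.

-0.187924

m-sum 0 ✓  L=12 even ✓  0≤2≤10 ✓
Π(2lᵢ+1) = 11×11×5 = 605
triangle coeff Δ(5,5,2) = 1/38610
Σ_t [3,5]: t=3:−1/2880 t=4:+1/576 t=5:−1/2880 = 1/960
(3j)²=10/429 [(5 5 2; 0 0 0)], sign=+1
Σ_t [0,0]: t=0:+1/80640 = 1/80640
(3j)²=9/286 [(5 5 2; 5 -4 -1)], sign=-1
⇒ 4πI² = 75/169
I = (-1)√(75/169/(4π)) = -0.18792404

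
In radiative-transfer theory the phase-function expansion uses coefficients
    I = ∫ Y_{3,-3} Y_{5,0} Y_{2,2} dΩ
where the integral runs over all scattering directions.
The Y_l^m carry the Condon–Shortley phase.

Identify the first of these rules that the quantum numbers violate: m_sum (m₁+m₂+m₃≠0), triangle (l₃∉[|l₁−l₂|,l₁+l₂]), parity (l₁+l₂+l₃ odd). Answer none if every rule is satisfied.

m_sum

Σmᵢ = -1  ✗
l₃∈[|l₁−l₂|,l₁+l₂]=[2,8], have l₃=2
Σlᵢ = 10 ⇒ even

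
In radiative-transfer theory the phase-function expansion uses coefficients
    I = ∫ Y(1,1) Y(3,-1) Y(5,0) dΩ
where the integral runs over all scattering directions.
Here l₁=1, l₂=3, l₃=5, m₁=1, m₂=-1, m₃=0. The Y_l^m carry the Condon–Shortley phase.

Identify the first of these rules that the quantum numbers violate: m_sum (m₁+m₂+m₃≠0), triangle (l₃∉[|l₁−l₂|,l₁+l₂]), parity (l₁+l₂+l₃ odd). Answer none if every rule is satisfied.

triangle

azimuthal sum: 1 − 1 + 0 = 0  ✓
2 ≤ 5 ≤ 4 (triangle on l)  ✗
L = 1 + 3 + 5 = 9 (odd)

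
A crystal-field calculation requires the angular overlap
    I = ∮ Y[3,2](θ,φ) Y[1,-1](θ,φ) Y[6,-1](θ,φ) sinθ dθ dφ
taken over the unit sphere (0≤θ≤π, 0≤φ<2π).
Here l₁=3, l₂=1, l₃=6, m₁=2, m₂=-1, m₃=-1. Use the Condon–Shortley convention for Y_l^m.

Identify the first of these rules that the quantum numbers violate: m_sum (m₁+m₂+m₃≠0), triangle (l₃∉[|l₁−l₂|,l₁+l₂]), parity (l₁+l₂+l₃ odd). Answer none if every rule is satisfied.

triangle

Σmᵢ = 0  ✓
l₃∈[|l₁−l₂|,l₁+l₂]=[2,4], have l₃=6  ✗
Σlᵢ = 10 ⇒ even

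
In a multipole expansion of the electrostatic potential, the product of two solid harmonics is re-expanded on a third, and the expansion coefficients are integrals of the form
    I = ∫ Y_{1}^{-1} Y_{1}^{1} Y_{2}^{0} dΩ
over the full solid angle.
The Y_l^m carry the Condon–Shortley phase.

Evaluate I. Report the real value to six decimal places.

m-sum 0 ✓  L=4 even ✓  0≤2≤2 ✓
Π(2lᵢ+1) = 3×3×5 = 45
triangle coeff Δ(1,1,2) = 1/30
Σ_t [0,0]: t=0:+1/1 = 1/1
(3j)²=2/15 [(1 1 2; 0 0 0)], sign=+1
Σ_t [0,0]: t=0:+1/4 = 1/4
(3j)²=1/30 [(1 1 2; -1 1 0)], sign=+1
⇒ 4πI² = 1/5
I = (+1)√(1/5/(4π)) = 0.12615663

0.126157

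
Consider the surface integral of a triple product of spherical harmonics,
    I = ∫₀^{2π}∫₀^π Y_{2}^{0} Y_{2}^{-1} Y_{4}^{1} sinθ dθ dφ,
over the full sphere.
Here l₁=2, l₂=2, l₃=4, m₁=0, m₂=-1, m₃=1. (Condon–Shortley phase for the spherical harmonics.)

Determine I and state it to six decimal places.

m-sum 0 ✓  L=8 even ✓  0≤4≤4 ✓
Π(2lᵢ+1) = 5×5×9 = 225
triangle coeff Δ(2,2,4) = 1/630
Σ_t [0,0]: t=0:+1/16 = 1/16
(3j)²=2/35 [(2 2 4; 0 0 0)], sign=+1
Σ_t [0,0]: t=0:+1/24 = 1/24
(3j)²=1/21 [(2 2 4; 0 -1 1)], sign=-1
⇒ 4πI² = 30/49
I = (-1)√(30/49/(4π)) = -0.22072812

-0.220728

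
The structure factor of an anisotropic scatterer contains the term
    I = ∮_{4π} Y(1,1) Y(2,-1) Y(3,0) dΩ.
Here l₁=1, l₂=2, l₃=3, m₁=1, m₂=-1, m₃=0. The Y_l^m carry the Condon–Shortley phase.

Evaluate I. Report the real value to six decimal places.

0.143048

Rules hold: Σm=0, L=6 even, 1≤3≤3.
N = 3·5·7 = 105
Δ = 0!·2!·4!/7! = 1/105
Racah Σ t=0..0: t=0:+1/4 = 1/4
⇒ 3j(1 2 3; 0 0 0)² = 3/35, sgn -1
Racah Σ t=0..0: t=0:+1/12 = 1/12
⇒ 3j(1 2 3; 1 -1 0)² = 1/35, sgn -1
4πI² = N·(3j₀)²·(3jₘ)² = 9/35
I = +1·√(0.257143/4π) = 0.14304817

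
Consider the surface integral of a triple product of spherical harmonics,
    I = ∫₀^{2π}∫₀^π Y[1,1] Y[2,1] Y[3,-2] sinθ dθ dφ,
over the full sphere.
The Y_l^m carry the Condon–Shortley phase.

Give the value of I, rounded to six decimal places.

m-sum 0 ✓  L=6 even ✓  1≤3≤3 ✓
Π(2lᵢ+1) = 3×5×7 = 105
triangle coeff Δ(1,2,3) = 1/105
Σ_t [0,0]: t=0:+1/4 = 1/4
(3j)²=3/35 [(1 2 3; 0 0 0)], sign=-1
Σ_t [0,0]: t=0:+1/12 = 1/12
(3j)²=2/21 [(1 2 3; 1 1 -2)], sign=-1
⇒ 4πI² = 6/7
I = (+1)√(6/7/(4π)) = 0.26116903

0.261169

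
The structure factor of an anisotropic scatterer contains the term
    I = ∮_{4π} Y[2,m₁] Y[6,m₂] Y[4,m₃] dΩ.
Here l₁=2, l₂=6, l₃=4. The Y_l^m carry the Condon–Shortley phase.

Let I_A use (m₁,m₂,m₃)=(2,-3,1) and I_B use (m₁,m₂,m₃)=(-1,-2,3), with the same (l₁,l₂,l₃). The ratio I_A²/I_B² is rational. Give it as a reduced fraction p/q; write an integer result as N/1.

Same 2,6,4: normalisation and zero-m 3j drop out of the ratio.
A: Δ: 4! 0! 8! / 13! → 1/6435; sum: t=0:+1/17280 = 1/17280; 3j²(2 6 4; 2 -3 1) = Δ·Π!·Σ² = 14/715  (sign -1)
B: Δ: 4! 0! 8! / 13! → 1/6435; sum: t=3:−1/30240 = -1/30240; 3j²(2 6 4; -1 -2 3) = Δ·Π!·Σ² = 32/6435  (sign +1)
I_A²/I_B² = (14/715)/(32/6435) = 63/16

63/16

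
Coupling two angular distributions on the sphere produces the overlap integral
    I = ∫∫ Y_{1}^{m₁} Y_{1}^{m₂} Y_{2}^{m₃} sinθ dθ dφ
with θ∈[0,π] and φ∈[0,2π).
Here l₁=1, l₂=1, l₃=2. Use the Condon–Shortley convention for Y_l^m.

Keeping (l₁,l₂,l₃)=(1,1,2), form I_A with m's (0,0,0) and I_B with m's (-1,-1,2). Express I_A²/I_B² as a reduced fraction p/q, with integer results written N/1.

l's match ⇒ only the (l;m) 3-j factors differ between A and B.
A: triangle coeff Δ(1,1,2) = 1/30; Σ_t [0,0]: t=0:+1/1 = 1/1; (3j)²=2/15 [(1 1 2; 0 0 0)], sign=+1
B: triangle coeff Δ(1,1,2) = 1/30; Σ_t [0,0]: t=0:+1/4 = 1/4; (3j)²=1/5 [(1 1 2; -1 -1 2)], sign=+1
I_A²/I_B² = (2/15)/(1/5) = 2/3

2/3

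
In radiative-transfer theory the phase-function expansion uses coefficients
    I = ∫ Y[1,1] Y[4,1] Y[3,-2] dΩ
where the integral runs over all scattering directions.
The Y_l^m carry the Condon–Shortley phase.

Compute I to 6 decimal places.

m-sum 0 ✓  L=8 even ✓  3≤3≤5 ✓
Π(2lᵢ+1) = 3×9×7 = 189
triangle coeff Δ(1,4,3) = 1/252
Σ_t [1,1]: t=1:−1/36 = -1/36
(3j)²=4/63 [(1 4 3; 0 0 0)], sign=+1
Σ_t [0,0]: t=0:+1/240 = 1/240
(3j)²=1/84 [(1 4 3; 1 1 -2)], sign=-1
⇒ 4πI² = 1/7
I = (-1)√(1/7/(4π)) = -0.10662181

-0.106622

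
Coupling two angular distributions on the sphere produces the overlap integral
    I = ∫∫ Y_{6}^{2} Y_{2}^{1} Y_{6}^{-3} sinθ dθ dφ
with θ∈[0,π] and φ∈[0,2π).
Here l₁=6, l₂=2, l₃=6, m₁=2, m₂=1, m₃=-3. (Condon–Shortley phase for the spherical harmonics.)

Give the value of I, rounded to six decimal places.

-0.140463

Rules hold: Σm=0, L=14 even, 4≤6≤8.
N = 13·5·13 = 845
Δ = 2!·10!·2!/15! = 1/90090
Racah Σ t=0..2: t=0:+1/69120 t=1:−1/14400 t=2:+1/69120 = -7/172800
⇒ 3j(6 2 6; 0 0 0)² = 14/715, sgn -1
Racah Σ t=1..2: t=1:−1/60480 t=2:+1/161280 = -1/96768
⇒ 3j(6 2 6; 2 1 -3)² = 15/1001, sgn +1
4πI² = N·(3j₀)²·(3jₘ)² = 30/121
I = -1·√(0.247934/4π) = -0.14046335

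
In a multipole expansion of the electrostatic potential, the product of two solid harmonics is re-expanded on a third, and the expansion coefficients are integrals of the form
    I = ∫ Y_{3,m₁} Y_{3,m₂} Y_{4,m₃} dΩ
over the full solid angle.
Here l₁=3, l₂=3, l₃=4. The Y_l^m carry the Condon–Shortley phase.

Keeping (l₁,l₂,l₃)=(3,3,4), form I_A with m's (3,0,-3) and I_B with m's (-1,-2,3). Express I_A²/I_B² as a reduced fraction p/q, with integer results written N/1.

9/2

Same 3,3,4: normalisation and zero-m 3j drop out of the ratio.
A: Δ: 2! 4! 4! / 11! → 1/34650; sum: t=0:+1/288 = 1/288; 3j²(3 3 4; 3 0 -3) = Δ·Π!·Σ² = 1/22  (sign -1)
B: Δ: 2! 4! 4! / 11! → 1/34650; sum: t=0:+1/288 t=1:−1/144 = -1/288; 3j²(3 3 4; -1 -2 3) = Δ·Π!·Σ² = 1/99  (sign +1)
I_A²/I_B² = (1/22)/(1/99) = 9/2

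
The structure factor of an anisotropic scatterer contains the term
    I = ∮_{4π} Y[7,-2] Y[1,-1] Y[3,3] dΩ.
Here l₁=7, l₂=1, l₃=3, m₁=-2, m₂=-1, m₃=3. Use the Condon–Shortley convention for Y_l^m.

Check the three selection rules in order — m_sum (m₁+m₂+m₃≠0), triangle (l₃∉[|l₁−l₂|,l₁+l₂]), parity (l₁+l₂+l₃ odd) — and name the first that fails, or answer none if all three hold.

azimuthal sum: -2 − 1 + 3 = 0  ✓
6 ≤ 3 ≤ 8 (triangle on l)  ✗
L = 7 + 1 + 3 = 11 (odd)

triangle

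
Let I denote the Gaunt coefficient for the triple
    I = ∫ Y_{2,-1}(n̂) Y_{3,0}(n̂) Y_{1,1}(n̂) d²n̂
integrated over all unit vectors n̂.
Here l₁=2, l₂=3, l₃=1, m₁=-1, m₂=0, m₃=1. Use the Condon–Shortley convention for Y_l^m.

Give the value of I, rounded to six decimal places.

0.143048

Rules hold: Σm=0, L=6 even, 1≤1≤5.
N = 5·7·3 = 105
Δ = 4!·0!·2!/7! = 1/105
Racah Σ t=2..2: t=2:+1/4 = 1/4
⇒ 3j(2 3 1; 0 0 0)² = 3/35, sgn -1
Racah Σ t=3..3: t=3:−1/12 = -1/12
⇒ 3j(2 3 1; -1 0 1)² = 1/35, sgn -1
4πI² = N·(3j₀)²·(3jₘ)² = 9/35
I = +1·√(0.257143/4π) = 0.14304817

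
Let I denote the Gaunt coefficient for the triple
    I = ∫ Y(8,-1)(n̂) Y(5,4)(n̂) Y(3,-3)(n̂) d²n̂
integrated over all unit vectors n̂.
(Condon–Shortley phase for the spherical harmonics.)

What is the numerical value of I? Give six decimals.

Rules hold: Σm=0, L=16 even, 3≤3≤13.
N = 17·11·7 = 1309
Δ = 10!·6!·0!/17! = 1/136136
Racah Σ t=5..5: t=5:−1/518400 = -1/518400
⇒ 3j(8 5 3; 0 0 0)² = 56/2431, sgn +1
Racah Σ t=9..9: t=9:−1/261273600 = -1/261273600
⇒ 3j(8 5 3; -1 4 -3)² = 1/19448, sgn -1
4πI² = N·(3j₀)²·(3jₘ)² = 49/31603
I = -1·√(0.00155049/4π) = -0.01110782

-0.011108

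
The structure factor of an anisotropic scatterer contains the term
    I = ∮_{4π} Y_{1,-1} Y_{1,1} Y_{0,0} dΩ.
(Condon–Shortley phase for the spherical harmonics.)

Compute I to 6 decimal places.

m-sum 0 ✓  L=2 even ✓  0≤0≤2 ✓
Π(2lᵢ+1) = 3×3×1 = 9
triangle coeff Δ(1,1,0) = 1/3
Σ_t [1,1]: t=1:−1/1 = -1/1
(3j)²=1/3 [(1 1 0; 0 0 0)], sign=-1
Σ_t [2,2]: t=2:+1/2 = 1/2
(3j)²=1/3 [(1 1 0; -1 1 0)], sign=+1
⇒ 4πI² = 1/1
I = (-1)√(1/1/(4π)) = -0.28209479

-0.282095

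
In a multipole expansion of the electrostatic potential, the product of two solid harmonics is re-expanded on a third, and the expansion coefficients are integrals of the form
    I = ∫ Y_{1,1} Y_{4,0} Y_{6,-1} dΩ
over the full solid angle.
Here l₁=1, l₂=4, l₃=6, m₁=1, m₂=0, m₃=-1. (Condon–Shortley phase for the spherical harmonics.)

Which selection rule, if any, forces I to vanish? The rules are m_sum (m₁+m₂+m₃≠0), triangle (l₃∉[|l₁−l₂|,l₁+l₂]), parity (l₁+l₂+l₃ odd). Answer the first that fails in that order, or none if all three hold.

azimuthal sum: 1 + 0 − 1 = 0  ✓
3 ≤ 6 ≤ 5 (triangle on l)  ✗
L = 1 + 4 + 6 = 11 (odd)

triangle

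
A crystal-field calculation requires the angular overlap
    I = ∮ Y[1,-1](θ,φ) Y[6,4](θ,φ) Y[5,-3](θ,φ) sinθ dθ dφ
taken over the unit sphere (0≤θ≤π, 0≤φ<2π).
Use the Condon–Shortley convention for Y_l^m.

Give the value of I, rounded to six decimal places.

0.274090

Checks pass: Σm=0; 12 even; l₃=5∈[5,7].
(2·1+1)(2·6+1)(2·5+1) = 429
Δ: 2! 0! 10! / 13! → 1/858
sum: t=1:−1/14400 = -1/14400
3j²(1 6 5; 0 0 0) = Δ·Π!·Σ² = 6/143  (sign +1)
sum: t=2:+1/161280 = 1/161280
3j²(1 6 5; -1 4 -3) = Δ·Π!·Σ² = 15/286  (sign +1)
combine: 4πI² = 429·6/143·15/286 = 135/143
take √, sign +1: I = 0.27409047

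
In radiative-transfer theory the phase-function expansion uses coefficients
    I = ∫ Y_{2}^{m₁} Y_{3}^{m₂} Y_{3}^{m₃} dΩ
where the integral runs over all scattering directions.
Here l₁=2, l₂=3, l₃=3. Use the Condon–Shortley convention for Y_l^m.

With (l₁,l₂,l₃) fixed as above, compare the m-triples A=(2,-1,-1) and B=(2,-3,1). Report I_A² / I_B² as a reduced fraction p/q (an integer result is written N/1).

12/5

l's match ⇒ only the (l;m) 3-j factors differ between A and B.
A: triangle coeff Δ(2,3,3) = 1/3780; Σ_t [0,0]: t=0:+1/16 = 1/16; (3j)²=2/35 [(2 3 3; 2 -1 -1)], sign=+1
B: triangle coeff Δ(2,3,3) = 1/3780; Σ_t [0,0]: t=0:+1/96 = 1/96; (3j)²=1/42 [(2 3 3; 2 -3 1)], sign=+1
I_A²/I_B² = (2/35)/(1/42) = 12/5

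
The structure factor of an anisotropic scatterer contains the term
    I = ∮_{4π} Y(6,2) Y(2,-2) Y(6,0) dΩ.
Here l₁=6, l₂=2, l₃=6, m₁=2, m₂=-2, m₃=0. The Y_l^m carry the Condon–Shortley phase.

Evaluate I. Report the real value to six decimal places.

-0.191909

Rules hold: Σm=0, L=14 even, 4≤6≤8.
N = 13·5·13 = 845
Δ = 2!·10!·2!/15! = 1/90090
Racah Σ t=0..2: t=0:+1/69120 t=1:−1/14400 t=2:+1/69120 = -7/172800
⇒ 3j(6 2 6; 0 0 0)² = 14/715, sgn -1
Racah Σ t=0..0: t=0:+1/69120 = 1/69120
⇒ 3j(6 2 6; 2 -2 0)² = 4/143, sgn +1
4πI² = N·(3j₀)²·(3jₘ)² = 56/121
I = -1·√(0.46281/4π) = -0.19190947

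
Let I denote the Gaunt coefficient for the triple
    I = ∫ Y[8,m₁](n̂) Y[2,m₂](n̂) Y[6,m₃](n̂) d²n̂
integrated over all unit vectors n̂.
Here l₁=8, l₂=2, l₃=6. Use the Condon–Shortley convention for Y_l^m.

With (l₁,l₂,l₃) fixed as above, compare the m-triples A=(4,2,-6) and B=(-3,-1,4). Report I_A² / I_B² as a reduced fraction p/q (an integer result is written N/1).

l's match ⇒ only the (l;m) 3-j factors differ between A and B.
A: triangle coeff Δ(8,2,6) = 1/30940; Σ_t [4,4]: t=4:+1/11496038400 = 1/11496038400; (3j)²=1/30940 [(8 2 6; 4 2 -6)], sign=+1
B: triangle coeff Δ(8,2,6) = 1/30940; Σ_t [1,1]: t=1:−1/43545600 = -1/43545600; (3j)²=11/3094 [(8 2 6; -3 -1 4)], sign=-1
I_A²/I_B² = (1/30940)/(11/3094) = 1/110

1/110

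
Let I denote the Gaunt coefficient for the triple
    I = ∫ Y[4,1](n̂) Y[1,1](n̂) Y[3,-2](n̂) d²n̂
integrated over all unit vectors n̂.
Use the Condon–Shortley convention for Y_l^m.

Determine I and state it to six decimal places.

m-sum 0 ✓  L=8 even ✓  3≤3≤5 ✓
Π(2lᵢ+1) = 9×3×7 = 189
triangle coeff Δ(4,1,3) = 1/252
Σ_t [1,1]: t=1:−1/36 = -1/36
(3j)²=4/63 [(4 1 3; 0 0 0)], sign=+1
Σ_t [2,2]: t=2:+1/240 = 1/240
(3j)²=1/84 [(4 1 3; 1 1 -2)], sign=-1
⇒ 4πI² = 1/7
I = (-1)√(1/7/(4π)) = -0.10662181

-0.106622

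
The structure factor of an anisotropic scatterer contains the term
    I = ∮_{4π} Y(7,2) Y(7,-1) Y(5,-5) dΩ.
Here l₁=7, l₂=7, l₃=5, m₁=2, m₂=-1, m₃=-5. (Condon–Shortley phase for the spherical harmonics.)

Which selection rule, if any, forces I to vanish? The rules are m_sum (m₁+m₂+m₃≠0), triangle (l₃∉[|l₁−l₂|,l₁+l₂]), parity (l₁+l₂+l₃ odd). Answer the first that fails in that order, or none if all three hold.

m₁+m₂+m₃ = 2 − 1 − 5 = -4  ✗
triangle: |7−7|=0 ≤ l₃=5 ≤ 7+7=14
parity: l₁+l₂+l₃ = 19 is odd

m_sum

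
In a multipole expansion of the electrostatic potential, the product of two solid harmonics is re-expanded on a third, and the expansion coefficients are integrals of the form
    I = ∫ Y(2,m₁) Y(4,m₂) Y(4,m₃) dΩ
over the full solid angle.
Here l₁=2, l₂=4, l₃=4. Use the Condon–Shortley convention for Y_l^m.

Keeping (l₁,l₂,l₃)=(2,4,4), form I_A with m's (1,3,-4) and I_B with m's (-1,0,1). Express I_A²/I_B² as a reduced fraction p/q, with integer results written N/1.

98/5

l's match ⇒ only the (l;m) 3-j factors differ between A and B.
A: triangle coeff Δ(2,4,4) = 1/13860; Σ_t [1,1]: t=1:−1/1440 = -1/1440; (3j)²=7/165 [(2 4 4; 1 3 -4)], sign=-1
B: triangle coeff Δ(2,4,4) = 1/13860; Σ_t [1,2]: t=1:−1/72 t=2:+1/96 = -1/288; (3j)²=1/462 [(2 4 4; -1 0 1)], sign=+1
I_A²/I_B² = (7/165)/(1/462) = 98/5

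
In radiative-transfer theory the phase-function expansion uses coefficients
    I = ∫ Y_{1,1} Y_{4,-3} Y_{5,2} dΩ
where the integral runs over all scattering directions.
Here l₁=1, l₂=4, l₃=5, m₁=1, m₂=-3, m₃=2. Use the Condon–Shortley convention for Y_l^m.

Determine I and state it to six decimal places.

Rules hold: Σm=0, L=10 even, 3≤5≤5.
N = 3·9·11 = 297
Δ = 0!·2!·8!/11! = 1/495
Racah Σ t=0..0: t=0:+1/576 = 1/576
⇒ 3j(1 4 5; 0 0 0)² = 5/99, sgn -1
Racah Σ t=0..0: t=0:+1/10080 = 1/10080
⇒ 3j(1 4 5; 1 -3 2)² = 1/165, sgn -1
4πI² = N·(3j₀)²·(3jₘ)² = 1/11
I = +1·√(0.0909091/4π) = 0.08505478

0.085055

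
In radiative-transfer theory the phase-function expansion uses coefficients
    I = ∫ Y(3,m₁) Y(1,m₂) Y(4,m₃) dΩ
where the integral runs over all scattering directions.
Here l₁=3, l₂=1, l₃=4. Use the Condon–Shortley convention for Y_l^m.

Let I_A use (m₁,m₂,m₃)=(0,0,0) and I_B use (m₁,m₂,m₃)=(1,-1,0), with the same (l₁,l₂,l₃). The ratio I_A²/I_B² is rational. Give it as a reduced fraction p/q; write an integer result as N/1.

Shared (l₁,l₂,l₃)=(3,1,4): N and (l;000)² cancel in I_A²/I_B².
A: Δ = 0!·6!·2!/9! = 1/252; Racah Σ t=0..0: t=0:+1/36 = 1/36; ⇒ 3j(3 1 4; 0 0 0)² = 4/63, sgn +1
B: Δ = 0!·6!·2!/9! = 1/252; Racah Σ t=0..0: t=0:+1/96 = 1/96; ⇒ 3j(3 1 4; 1 -1 0)² = 1/42, sgn +1
I_A²/I_B² = (4/63)/(1/42) = 8/3

8/3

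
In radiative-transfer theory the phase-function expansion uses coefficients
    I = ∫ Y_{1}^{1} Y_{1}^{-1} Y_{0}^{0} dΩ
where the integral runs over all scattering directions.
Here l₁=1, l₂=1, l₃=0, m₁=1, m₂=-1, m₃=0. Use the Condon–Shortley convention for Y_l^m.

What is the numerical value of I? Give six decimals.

-0.282095

m-sum 0 ✓  L=2 even ✓  0≤0≤2 ✓
Π(2lᵢ+1) = 3×3×1 = 9
triangle coeff Δ(1,1,0) = 1/3
Σ_t [1,1]: t=1:−1/1 = -1/1
(3j)²=1/3 [(1 1 0; 0 0 0)], sign=-1
Σ_t [0,0]: t=0:+1/2 = 1/2
(3j)²=1/3 [(1 1 0; 1 -1 0)], sign=+1
⇒ 4πI² = 1/1
I = (-1)√(1/1/(4π)) = -0.28209479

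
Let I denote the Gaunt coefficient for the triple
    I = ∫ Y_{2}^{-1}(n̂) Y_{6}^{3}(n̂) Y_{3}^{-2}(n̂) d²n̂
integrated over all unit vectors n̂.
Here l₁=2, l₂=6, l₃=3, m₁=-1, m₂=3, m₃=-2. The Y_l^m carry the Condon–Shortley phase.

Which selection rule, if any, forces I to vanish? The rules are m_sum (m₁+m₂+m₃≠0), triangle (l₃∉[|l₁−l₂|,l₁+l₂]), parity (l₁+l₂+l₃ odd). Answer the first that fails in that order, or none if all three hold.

Σmᵢ = 0  ✓
l₃∈[|l₁−l₂|,l₁+l₂]=[4,8], have l₃=3  ✗
Σlᵢ = 11 ⇒ odd

triangle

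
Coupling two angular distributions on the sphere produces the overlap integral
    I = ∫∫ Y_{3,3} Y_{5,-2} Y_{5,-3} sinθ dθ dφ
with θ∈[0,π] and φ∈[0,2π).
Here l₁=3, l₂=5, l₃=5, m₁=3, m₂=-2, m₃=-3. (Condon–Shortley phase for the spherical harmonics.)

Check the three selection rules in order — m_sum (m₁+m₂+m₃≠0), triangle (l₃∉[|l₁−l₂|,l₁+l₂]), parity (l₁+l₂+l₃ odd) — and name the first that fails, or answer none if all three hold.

m_sum

m₁+m₂+m₃ = 3 − 2 − 3 = -2  ✗
triangle: |3−5|=2 ≤ l₃=5 ≤ 3+5=8
parity: l₁+l₂+l₃ = 13 is odd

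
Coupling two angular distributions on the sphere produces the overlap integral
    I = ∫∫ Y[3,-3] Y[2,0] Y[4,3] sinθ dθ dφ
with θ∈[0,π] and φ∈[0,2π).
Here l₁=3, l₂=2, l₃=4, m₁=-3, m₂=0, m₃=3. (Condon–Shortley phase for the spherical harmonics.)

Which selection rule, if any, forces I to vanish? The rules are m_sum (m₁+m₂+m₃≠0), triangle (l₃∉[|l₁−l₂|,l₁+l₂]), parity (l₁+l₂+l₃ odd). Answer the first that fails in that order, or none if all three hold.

parity

Σmᵢ = 0  ✓
l₃∈[|l₁−l₂|,l₁+l₂]=[1,5], have l₃=4  ✓
Σlᵢ = 9 ⇒ odd  ✗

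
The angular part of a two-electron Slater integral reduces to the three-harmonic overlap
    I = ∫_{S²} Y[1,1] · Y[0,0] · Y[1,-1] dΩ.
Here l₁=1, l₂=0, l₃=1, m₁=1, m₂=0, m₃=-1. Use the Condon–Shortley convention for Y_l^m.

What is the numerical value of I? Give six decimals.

Rules hold: Σm=0, L=2 even, 1≤1≤1.
N = 3·1·3 = 9
Δ = 0!·2!·0!/3! = 1/3
Racah Σ t=0..0: t=0:+1/1 = 1/1
⇒ 3j(1 0 1; 0 0 0)² = 1/3, sgn -1
Racah Σ t=0..0: t=0:+1/2 = 1/2
⇒ 3j(1 0 1; 1 0 -1)² = 1/3, sgn +1
4πI² = N·(3j₀)²·(3jₘ)² = 1/1
I = -1·√(1/4π) = -0.28209479

-0.282095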